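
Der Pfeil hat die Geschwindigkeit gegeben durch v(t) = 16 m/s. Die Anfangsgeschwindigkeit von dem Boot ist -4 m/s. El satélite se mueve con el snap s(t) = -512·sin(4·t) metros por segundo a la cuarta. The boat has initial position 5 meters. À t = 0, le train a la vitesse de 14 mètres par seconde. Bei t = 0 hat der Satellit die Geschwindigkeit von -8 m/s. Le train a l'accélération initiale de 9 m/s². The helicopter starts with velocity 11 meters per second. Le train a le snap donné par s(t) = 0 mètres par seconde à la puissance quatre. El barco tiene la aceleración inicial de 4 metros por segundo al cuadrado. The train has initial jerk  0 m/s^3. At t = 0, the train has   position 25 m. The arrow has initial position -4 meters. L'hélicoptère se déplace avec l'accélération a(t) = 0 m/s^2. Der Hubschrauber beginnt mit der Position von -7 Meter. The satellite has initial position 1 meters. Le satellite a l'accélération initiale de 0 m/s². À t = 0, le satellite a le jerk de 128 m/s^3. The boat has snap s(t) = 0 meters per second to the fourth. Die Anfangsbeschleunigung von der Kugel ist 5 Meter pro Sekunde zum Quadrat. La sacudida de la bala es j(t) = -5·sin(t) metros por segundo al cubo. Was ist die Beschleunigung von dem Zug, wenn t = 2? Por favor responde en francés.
Nous devons trouver la primitive de notre équation du snap s(t) = 0 2 fois. En prenant ∫s(t)dt et en appliquant j(0) = 0, nous trouvons j(t) = 0. L'intégrale du jerk, avec a(0) = 9, donne l'accélération: a(t) = 9. Nous avons l'accélération a(t) = 9. En substituant t = 2: a(2) = 9.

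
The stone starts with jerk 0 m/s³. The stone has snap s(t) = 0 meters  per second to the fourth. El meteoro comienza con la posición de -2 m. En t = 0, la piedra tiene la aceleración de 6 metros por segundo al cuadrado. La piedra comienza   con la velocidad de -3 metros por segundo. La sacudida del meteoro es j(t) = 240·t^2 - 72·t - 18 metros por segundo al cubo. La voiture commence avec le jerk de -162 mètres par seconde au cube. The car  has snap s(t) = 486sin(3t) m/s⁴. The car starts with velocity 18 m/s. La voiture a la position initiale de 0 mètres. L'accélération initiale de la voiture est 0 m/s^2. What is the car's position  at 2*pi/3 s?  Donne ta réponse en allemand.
Ausgehend von dem Snap s(t) = 486·sin(3·t), nehmen wir 4 Stammfunktionen. Das Integral von dem Snap, mit j(0) = -162, ergibt den Ruck: j(t) = -162·cos(3·t). Durch Integration von dem Ruck und Verwendung der Anfangsbedingung a(0) = 0, erhalten wir a(t) = -54·sin(3·t). Mit ∫a(t)dt und Anwendung von v(0) = 18, finden wir v(t) = 18·cos(3·t). Mit ∫v(t)dt und Anwendung von x(0) = 0, finden wir x(t) = 6·sin(3·t). Aus der Gleichung für die Position x(t) = 6·sin(3·t), setzen wir t = 2*pi/3 ein und erhalten x = 0.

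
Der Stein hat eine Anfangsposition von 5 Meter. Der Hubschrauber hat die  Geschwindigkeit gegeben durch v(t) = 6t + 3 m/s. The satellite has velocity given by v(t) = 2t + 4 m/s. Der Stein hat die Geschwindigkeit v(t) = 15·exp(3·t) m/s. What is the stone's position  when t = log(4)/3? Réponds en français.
En partant de la vitesse v(t) = 15·exp(3·t), nous prenons 1 primitive. La primitive de la vitesse est la position. En utilisant x(0) = 5, nous obtenons x(t) = 5·exp(3·t). Nous avons la position x(t) = 5·exp(3·t). En substituant t = log(4)/3: x(log(4)/3) = 20.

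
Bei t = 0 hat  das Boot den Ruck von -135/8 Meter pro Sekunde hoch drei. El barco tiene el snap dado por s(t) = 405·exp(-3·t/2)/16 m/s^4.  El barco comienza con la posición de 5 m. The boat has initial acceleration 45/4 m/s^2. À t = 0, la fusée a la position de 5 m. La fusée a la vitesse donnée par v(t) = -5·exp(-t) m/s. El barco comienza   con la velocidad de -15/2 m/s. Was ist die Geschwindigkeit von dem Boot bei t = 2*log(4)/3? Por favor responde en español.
Partiendo del snap s(t) = 405·exp(-3·t/2)/16, tomamos 3 integrales. La antiderivada del snap, con j(0) = -135/8, da la sacudida: j(t) = -135·exp(-3·t/2)/8. Integrando la sacudida y usando la condición inicial a(0) = 45/4, obtenemos a(t) = 45·exp(-3·t/2)/4. La antiderivada de la aceleración, con v(0) = -15/2, da la velocidad: v(t) = -15·exp(-3·t/2)/2. Tenemos la velocidad v(t) = -15·exp(-3·t/2)/2. Sustituyendo t = 2*log(4)/3: v(2*log(4)/3) = -15/8.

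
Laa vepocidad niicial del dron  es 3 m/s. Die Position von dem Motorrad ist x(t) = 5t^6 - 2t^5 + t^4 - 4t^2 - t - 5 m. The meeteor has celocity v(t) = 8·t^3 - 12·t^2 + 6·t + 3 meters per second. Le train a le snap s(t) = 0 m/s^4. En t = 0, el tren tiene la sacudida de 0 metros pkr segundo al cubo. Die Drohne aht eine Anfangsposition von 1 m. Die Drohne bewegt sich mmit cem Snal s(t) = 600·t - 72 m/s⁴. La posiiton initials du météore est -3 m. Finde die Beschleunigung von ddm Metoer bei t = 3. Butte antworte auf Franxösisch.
Pour résoudre ceci, nous devons prendre 1 dérivée de notre équation de la vitesse v(t) = 8·t^3 - 12·t^2 + 6·t + 3. En prenant d/dt de v(t), nous trouvons a(t) = 24·t^2 - 24·t + 6. De l'équation de l'accélération a(t) = 24·t^2 - 24·t + 6, nous substituons t = 3 pour obtenir a = 150.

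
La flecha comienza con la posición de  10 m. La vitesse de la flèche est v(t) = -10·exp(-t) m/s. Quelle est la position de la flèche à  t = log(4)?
Nous devons trouver la primitive de notre équation de la vitesse v(t) = -10·exp(-t) 1 fois. En prenant ∫v(t)dt et en appliquant x(0) = 10, nous trouvons x(t) = 10·exp(-t). Nous avons la position x(t) = 10·exp(-t). En substituant t = log(4): x(log(4)) = 5/2.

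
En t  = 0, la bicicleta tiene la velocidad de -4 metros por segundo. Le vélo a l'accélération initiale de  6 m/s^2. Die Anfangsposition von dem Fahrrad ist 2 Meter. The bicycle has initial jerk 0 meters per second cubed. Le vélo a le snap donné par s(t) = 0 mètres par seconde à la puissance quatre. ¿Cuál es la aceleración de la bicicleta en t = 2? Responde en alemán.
Wir müssen das Integral unserer Gleichung für den Snap s(t) = 0 2-mal finden. Die Stammfunktion von dem Snap, mit j(0) = 0, ergibt den Ruck: j(t) = 0. Die Stammfunktion von dem Ruck ist die Beschleunigung. Mit a(0) = 6 erhalten wir a(t) = 6. Wir haben die Beschleunigung a(t) = 6. Durch Einsetzen von t = 2: a(2) = 6.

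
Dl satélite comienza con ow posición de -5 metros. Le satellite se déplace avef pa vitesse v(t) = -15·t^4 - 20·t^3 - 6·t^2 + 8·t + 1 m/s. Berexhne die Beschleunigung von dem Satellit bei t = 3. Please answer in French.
Nous devons dériver notre équation de la vitesse v(t) = -15·t^4 - 20·t^3 - 6·t^2 + 8·t + 1 1 fois. La dérivée de la vitesse donne l'accélération: a(t) = -60·t^3 - 60·t^2 - 12·t + 8. De l'équation de l'accélération a(t) = -60·t^3 - 60·t^2 - 12·t + 8, nous substituons t = 3 pour obtenir a = -2188.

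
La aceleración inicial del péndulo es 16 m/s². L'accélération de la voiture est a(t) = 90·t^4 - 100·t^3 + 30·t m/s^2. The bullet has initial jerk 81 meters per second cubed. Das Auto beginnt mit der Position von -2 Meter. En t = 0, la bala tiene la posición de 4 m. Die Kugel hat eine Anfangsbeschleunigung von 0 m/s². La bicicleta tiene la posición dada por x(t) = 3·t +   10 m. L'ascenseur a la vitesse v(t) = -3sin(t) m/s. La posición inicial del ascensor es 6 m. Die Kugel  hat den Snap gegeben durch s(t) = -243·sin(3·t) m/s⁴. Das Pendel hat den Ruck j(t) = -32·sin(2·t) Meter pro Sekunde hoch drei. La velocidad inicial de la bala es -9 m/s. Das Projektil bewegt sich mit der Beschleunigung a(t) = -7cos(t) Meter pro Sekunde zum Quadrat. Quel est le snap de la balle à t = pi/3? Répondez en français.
En utilisant s(t) = -243·sin(3·t) et en substituant t = pi/3, nous trouvons s = 0.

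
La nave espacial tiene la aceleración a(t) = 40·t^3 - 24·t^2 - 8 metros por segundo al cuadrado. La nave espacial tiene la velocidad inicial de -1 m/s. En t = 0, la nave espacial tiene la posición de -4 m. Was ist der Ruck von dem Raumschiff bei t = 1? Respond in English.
Starting from acceleration a(t) = 40·t^3 - 24·t^2 - 8, we take 1 derivative. The derivative of acceleration gives jerk: j(t) = 120·t^2 - 48·t. Using j(t) = 120·t^2 - 48·t and substituting t = 1, we find j = 72.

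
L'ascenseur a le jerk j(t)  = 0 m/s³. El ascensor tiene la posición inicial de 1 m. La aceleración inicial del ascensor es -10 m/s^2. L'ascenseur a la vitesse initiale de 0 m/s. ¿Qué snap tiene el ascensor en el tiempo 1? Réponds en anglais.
We must differentiate our jerk equation j(t) = 0 1 time. Taking d/dt of j(t), we find s(t) = 0. Using s(t) = 0 and substituting t = 1, we find s = 0.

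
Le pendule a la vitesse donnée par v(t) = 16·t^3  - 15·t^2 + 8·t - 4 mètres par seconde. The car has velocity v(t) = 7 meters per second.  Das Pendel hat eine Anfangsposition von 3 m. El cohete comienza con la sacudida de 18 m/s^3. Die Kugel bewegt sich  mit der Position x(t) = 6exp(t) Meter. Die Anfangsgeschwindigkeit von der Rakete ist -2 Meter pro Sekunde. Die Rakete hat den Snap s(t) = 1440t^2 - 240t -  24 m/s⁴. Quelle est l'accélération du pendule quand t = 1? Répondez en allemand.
Ausgehend von der Geschwindigkeit v(t) = 16·t^3 - 15·t^2 + 8·t - 4, nehmen wir 1 Ableitung. Die Ableitung von der Geschwindigkeit ergibt die Beschleunigung: a(t) = 48·t^2 - 30·t + 8. Mit a(t) = 48·t^2 - 30·t + 8 und Einsetzen von t = 1, finden wir a = 26.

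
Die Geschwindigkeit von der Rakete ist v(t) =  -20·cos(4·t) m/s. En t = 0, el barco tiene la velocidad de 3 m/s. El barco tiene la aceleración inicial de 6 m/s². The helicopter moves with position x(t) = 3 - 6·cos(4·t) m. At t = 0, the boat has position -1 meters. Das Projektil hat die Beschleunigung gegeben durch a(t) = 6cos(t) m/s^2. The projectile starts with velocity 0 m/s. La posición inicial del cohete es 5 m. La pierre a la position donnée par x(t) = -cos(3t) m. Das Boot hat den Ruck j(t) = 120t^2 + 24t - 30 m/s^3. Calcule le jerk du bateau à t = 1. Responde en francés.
De l'équation du jerk j(t) = 120·t^2 + 24·t - 30, nous substituons t = 1 pour obtenir j = 114.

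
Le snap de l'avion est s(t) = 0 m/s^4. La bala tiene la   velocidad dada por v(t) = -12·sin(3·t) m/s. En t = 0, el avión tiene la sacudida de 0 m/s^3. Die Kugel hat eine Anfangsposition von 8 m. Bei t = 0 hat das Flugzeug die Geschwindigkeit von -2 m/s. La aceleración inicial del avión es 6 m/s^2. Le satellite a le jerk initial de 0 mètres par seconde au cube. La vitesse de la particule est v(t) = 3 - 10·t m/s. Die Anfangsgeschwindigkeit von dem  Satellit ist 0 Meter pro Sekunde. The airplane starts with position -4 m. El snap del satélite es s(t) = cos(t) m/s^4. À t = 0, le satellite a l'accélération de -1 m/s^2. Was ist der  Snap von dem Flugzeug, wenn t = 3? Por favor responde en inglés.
We have snap s(t) = 0. Substituting t = 3: s(3) = 0.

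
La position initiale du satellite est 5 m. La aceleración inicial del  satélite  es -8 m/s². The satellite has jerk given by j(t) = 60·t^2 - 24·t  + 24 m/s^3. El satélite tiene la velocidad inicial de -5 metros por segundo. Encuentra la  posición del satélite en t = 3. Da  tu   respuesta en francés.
Pour résoudre ceci, nous devons prendre 3 intégrales de notre équation du jerk j(t) = 60·t^2 - 24·t + 24. La primitive du jerk, avec a(0) = -8, donne l'accélération: a(t) = 20·t^3 - 12·t^2 + 24·t - 8. La primitive de l'accélération, avec v(0) = -5, donne la vitesse: v(t) = 5·t^4 - 4·t^3 + 12·t^2 - 8·t - 5. En prenant ∫v(t)dt et en appliquant x(0) = 5, nous trouvons x(t) = t^5 - t^4 + 4·t^3 - 4·t^2 - 5·t + 5. En utilisant x(t) = t^5 - t^4 + 4·t^3 - 4·t^2 - 5·t + 5 et en substituant t = 3, nous trouvons x = 224.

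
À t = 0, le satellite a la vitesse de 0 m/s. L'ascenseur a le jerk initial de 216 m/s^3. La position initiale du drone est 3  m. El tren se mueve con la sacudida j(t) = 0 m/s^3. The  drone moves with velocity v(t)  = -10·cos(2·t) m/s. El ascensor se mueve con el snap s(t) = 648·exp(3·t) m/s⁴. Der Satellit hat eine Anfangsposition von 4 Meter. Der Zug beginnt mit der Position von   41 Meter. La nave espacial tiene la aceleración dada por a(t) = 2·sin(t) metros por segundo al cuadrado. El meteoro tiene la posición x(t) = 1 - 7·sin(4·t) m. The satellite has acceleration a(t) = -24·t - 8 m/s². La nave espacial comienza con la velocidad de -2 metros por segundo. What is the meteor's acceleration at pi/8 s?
We must differentiate our position equation x(t) = 1 - 7·sin(4·t) 2 times. Taking d/dt of x(t), we find v(t) = -28·cos(4·t). The derivative of velocity gives acceleration: a(t) = 112·sin(4·t). Using a(t) = 112·sin(4·t) and substituting t = pi/8, we find a = 112.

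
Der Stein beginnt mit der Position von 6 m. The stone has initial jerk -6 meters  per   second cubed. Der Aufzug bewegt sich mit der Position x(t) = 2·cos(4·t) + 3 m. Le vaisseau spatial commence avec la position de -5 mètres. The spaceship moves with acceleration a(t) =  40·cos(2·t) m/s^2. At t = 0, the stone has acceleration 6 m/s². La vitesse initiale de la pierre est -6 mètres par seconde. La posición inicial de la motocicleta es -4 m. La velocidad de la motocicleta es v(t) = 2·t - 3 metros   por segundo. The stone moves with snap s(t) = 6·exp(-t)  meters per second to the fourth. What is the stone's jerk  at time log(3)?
We need to integrate our snap equation s(t) = 6·exp(-t) 1 time. The integral of snap, with j(0) = -6, gives jerk: j(t) = -6·exp(-t). We have jerk j(t) = -6·exp(-t). Substituting t = log(3): j(log(3)) = -2.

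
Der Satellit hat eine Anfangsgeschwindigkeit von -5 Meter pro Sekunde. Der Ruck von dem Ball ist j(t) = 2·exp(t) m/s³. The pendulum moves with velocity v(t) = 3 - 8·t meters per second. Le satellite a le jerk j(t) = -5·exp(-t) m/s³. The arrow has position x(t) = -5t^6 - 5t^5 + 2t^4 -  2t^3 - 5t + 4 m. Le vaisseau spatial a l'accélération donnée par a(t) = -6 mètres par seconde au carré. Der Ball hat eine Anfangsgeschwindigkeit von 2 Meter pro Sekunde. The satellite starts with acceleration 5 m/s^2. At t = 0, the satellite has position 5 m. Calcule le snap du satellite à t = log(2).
En partant du jerk j(t) = -5·exp(-t), nous prenons 1 dérivée. En dérivant le jerk, nous obtenons le snap: s(t) = 5·exp(-t). En utilisant s(t) = 5·exp(-t) et en substituant t = log(2), nous trouvons s = 5/2.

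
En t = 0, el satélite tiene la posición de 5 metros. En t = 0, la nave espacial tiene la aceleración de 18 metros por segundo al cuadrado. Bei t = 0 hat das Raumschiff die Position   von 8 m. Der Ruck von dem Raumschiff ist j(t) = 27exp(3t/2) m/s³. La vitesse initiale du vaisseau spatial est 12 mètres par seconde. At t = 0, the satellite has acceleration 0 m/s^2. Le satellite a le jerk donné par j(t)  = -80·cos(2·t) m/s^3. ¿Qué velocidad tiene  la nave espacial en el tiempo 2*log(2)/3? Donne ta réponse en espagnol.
Para resolver esto, necesitamos tomar 2 integrales de nuestra ecuación de la sacudida j(t) = 27·exp(3·t/2). La antiderivada de la sacudida es la aceleración. Usando a(0) = 18, obtenemos a(t) = 18·exp(3·t/2). La antiderivada de la aceleración, con v(0) = 12, da la velocidad: v(t) = 12·exp(3·t/2). Tenemos la velocidad v(t) = 12·exp(3·t/2). Sustituyendo t = 2*log(2)/3: v(2*log(2)/3) = 24.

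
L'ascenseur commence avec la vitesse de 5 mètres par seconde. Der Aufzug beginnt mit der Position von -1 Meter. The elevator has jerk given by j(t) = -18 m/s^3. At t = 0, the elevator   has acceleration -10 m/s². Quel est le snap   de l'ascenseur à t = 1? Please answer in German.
Wir müssen unsere Gleichung für den Ruck j(t) = -18 1-mal ableiten. Die Ableitung von dem Ruck ergibt den Snap: s(t) = 0. Wir haben den Snap s(t) = 0. Durch Einsetzen von t = 1: s(1) = 0.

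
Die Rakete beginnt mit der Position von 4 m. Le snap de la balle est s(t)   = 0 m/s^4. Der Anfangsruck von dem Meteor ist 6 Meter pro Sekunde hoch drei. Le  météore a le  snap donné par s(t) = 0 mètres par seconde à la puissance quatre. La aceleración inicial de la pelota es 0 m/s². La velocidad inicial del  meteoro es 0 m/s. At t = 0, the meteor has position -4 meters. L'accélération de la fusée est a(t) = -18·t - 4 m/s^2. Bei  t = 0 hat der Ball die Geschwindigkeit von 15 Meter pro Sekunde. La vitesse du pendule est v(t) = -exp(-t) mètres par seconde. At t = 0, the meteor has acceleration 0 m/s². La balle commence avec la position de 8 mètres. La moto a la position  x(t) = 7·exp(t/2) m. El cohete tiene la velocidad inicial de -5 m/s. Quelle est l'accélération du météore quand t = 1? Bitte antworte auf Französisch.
Nous devons trouver la primitive de notre équation du snap s(t) = 0 2 fois. En prenant ∫s(t)dt et en appliquant j(0) = 6, nous trouvons j(t) = 6. L'intégrale du jerk, avec a(0) = 0, donne l'accélération: a(t) = 6·t. En utilisant a(t) = 6·t et en substituant t = 1, nous trouvons a = 6.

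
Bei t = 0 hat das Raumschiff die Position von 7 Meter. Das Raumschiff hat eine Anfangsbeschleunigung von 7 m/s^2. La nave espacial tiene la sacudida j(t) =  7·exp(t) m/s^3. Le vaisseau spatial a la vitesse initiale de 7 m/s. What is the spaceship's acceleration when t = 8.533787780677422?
Starting from jerk j(t) = 7·exp(t), we take 1 antiderivative. Integrating jerk and using the initial condition a(0) = 7, we get a(t) = 7·exp(t). From the given acceleration equation a(t) = 7·exp(t), we substitute t = 8.533787780677422 to get a = 35585.6565492840.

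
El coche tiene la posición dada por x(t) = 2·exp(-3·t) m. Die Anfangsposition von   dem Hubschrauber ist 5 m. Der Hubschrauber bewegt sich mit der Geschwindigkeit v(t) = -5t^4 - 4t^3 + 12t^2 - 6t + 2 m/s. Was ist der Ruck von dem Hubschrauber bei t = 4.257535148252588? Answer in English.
To solve this, we need to take 2 derivatives of our velocity equation v(t) = -5·t^4 - 4·t^3 + 12·t^2 - 6·t + 2. The derivative of velocity gives acceleration: a(t) = -20·t^3 - 12·t^2 + 24·t - 6. Differentiating acceleration, we get jerk: j(t) = -60·t^2 - 24·t + 24. We have jerk j(t) = -60·t^2 - 24·t + 24. Substituting t = 4.257535148252588: j(4.257535148252588) = -1165.77717587443.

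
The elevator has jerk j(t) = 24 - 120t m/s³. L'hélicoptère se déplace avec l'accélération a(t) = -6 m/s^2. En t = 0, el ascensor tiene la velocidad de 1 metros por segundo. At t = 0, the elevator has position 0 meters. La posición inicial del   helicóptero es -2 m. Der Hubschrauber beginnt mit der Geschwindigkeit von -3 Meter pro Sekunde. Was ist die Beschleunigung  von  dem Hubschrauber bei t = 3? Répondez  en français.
Nous avons l'accélération a(t) = -6. En substituant t = 3: a(3) = -6.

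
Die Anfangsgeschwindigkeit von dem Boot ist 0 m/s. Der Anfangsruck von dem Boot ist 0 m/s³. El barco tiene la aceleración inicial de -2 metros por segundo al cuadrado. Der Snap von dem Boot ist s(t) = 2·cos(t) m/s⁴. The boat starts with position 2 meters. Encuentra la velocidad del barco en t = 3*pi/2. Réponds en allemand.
Wir müssen unsere Gleichung für den Snap s(t) = 2·cos(t) 3-mal integrieren. Mit ∫s(t)dt und Anwendung von j(0) = 0, finden wir j(t) = 2·sin(t). Das Integral von dem Ruck, mit a(0) = -2, ergibt die Beschleunigung: a(t) = -2·cos(t). Mit ∫a(t)dt und Anwendung von v(0) = 0, finden wir v(t) = -2·sin(t). Aus der Gleichung für die Geschwindigkeit v(t) = -2·sin(t), setzen wir t = 3*pi/2 ein und erhalten v = 2.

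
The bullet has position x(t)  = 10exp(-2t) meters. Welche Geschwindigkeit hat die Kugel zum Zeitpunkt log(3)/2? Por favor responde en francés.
Pour résoudre ceci, nous devons prendre 1 dérivée de notre équation de la position x(t) = 10·exp(-2·t). En dérivant la position, nous obtenons la vitesse: v(t) = -20·exp(-2·t). De l'équation de la vitesse v(t) = -20·exp(-2·t), nous substituons t = log(3)/2 pour obtenir v = -20/3.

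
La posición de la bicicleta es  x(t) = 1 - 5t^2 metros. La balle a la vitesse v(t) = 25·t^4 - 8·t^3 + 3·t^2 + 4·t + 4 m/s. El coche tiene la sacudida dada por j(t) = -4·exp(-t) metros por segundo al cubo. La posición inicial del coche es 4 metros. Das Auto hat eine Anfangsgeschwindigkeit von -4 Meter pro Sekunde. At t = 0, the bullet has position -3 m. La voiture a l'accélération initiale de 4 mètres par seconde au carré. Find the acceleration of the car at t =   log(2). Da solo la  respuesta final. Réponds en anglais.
The answer is 2.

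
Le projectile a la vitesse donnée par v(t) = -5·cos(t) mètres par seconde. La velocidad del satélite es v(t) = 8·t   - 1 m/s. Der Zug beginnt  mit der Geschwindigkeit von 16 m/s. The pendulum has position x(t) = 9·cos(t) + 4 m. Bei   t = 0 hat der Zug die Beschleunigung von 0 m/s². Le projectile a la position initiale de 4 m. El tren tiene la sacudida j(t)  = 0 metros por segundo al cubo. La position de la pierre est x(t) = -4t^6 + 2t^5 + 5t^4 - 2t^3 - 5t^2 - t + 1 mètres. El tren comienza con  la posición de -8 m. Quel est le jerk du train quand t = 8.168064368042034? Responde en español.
De la ecuación de la sacudida j(t) = 0, sustituimos t = 8.168064368042034 para obtener j = 0.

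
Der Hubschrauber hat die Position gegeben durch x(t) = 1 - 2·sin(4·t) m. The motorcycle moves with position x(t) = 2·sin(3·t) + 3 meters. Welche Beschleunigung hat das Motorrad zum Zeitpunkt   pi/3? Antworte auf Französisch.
Pour résoudre ceci, nous devons prendre 2 dérivées de notre équation de la position x(t) = 2·sin(3·t) + 3. La dérivée de la position donne la vitesse: v(t) = 6·cos(3·t). En dérivant la vitesse, nous obtenons l'accélération: a(t) = -18·sin(3·t). Nous avons l'accélération a(t) = -18·sin(3·t). En substituant t = pi/3: a(pi/3) = 0.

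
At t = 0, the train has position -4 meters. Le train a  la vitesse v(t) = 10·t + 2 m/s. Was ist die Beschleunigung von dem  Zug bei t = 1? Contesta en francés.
En partant de la vitesse v(t) = 10·t + 2, nous prenons 1 dérivée. En dérivant la vitesse, nous obtenons l'accélération: a(t) = 10. En utilisant a(t) = 10 et en substituant t = 1, nous trouvons a = 10.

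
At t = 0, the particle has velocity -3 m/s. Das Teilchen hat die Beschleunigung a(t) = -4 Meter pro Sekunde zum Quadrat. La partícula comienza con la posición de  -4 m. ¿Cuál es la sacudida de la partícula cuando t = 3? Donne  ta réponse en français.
Nous devons dériver notre équation de l'accélération a(t) = -4 1 fois. En dérivant l'accélération, nous obtenons le jerk: j(t) = 0. Nous avons le jerk j(t) = 0. En substituant t = 3: j(3) = 0.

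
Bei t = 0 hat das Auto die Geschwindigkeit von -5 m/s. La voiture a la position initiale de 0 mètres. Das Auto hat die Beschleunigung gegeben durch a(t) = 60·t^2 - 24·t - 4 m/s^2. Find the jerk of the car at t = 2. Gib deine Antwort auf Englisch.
We must differentiate our acceleration equation a(t) = 60·t^2 - 24·t - 4 1 time. Differentiating acceleration, we get jerk: j(t) = 120·t - 24. From the given jerk equation j(t) = 120·t - 24, we substitute t = 2 to get j = 216.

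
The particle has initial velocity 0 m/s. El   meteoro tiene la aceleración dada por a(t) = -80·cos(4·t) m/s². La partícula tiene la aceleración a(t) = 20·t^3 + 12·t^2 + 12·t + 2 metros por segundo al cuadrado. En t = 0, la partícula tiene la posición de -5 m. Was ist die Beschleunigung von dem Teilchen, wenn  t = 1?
Wir haben die Beschleunigung a(t) = 20·t^3 + 12·t^2 + 12·t + 2. Durch Einsetzen von t = 1: a(1) = 46.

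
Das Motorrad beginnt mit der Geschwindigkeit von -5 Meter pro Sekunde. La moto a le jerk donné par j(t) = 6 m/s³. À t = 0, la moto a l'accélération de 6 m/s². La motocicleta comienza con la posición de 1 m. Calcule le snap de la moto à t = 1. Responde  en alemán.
Ausgehend von dem Ruck j(t) = 6, nehmen wir 1 Ableitung. Die Ableitung von dem Ruck ergibt den Snap: s(t) = 0. Wir haben den Snap s(t) = 0. Durch Einsetzen von t = 1: s(1) = 0.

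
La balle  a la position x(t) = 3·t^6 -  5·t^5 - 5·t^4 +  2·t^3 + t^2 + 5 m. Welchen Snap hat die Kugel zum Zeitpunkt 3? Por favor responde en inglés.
To solve this, we need to take 4 derivatives of our position equation x(t) = 3·t^6 - 5·t^5 - 5·t^4 + 2·t^3 + t^2 + 5. The derivative of position gives velocity: v(t) = 18·t^5 - 25·t^4 - 20·t^3 + 6·t^2 + 2·t. The derivative of velocity gives acceleration: a(t) = 90·t^4 - 100·t^3 - 60·t^2 + 12·t + 2. The derivative of acceleration gives jerk: j(t) = 360·t^3 - 300·t^2 - 120·t + 12. The derivative of jerk gives snap: s(t) = 1080·t^2 - 600·t - 120. From the given snap equation s(t) = 1080·t^2 - 600·t - 120, we substitute t = 3 to get s = 7800.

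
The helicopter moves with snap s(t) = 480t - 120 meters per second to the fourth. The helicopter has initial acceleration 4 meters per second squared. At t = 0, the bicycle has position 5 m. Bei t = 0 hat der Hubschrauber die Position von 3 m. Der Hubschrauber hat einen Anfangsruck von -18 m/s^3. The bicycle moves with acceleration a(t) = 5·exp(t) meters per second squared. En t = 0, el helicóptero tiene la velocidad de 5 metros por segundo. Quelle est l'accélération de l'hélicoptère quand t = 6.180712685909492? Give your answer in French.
Nous devons intégrer notre équation du snap s(t) = 480·t - 120 2 fois. La primitive du snap, avec j(0) = -18, donne le jerk: j(t) = 240·t^2 - 120·t - 18. En intégrant le jerk et en utilisant la condition initiale a(0) = 4, nous obtenons a(t) = 80·t^3 - 60·t^2 - 18·t + 4. Nous avons l'accélération a(t) = 80·t^3 - 60·t^2 - 18·t + 4. En substituant t = 6.180712685909492: a(6.180712685909492) = 16489.5305311647.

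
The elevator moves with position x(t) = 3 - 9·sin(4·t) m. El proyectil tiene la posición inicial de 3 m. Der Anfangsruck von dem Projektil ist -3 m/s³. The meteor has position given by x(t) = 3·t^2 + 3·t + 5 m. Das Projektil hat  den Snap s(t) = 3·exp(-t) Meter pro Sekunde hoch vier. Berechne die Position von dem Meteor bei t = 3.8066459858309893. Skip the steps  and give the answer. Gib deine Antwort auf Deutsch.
x(3.8066459858309893) = 59.8915989418225.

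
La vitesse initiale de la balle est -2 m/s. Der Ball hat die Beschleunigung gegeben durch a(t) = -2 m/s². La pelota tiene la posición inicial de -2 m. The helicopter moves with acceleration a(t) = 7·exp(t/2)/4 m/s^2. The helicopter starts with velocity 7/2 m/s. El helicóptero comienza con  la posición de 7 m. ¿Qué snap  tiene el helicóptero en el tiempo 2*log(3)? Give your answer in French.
En partant de l'accélération a(t) = 7·exp(t/2)/4, nous prenons 2 dérivées. En prenant d/dt de a(t), nous trouvons j(t) = 7·exp(t/2)/8. La dérivée du jerk donne le snap: s(t) = 7·exp(t/2)/16. En utilisant s(t) = 7·exp(t/2)/16 et en substituant t = 2*log(3), nous trouvons s = 21/16.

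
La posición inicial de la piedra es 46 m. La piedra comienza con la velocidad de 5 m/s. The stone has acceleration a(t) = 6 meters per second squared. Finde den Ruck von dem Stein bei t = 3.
Wir müssen unsere Gleichung für die Beschleunigung a(t) = 6 1-mal ableiten. Die Ableitung von der Beschleunigung ergibt den Ruck: j(t) = 0. Mit j(t) = 0 und Einsetzen von t = 3, finden wir j = 0.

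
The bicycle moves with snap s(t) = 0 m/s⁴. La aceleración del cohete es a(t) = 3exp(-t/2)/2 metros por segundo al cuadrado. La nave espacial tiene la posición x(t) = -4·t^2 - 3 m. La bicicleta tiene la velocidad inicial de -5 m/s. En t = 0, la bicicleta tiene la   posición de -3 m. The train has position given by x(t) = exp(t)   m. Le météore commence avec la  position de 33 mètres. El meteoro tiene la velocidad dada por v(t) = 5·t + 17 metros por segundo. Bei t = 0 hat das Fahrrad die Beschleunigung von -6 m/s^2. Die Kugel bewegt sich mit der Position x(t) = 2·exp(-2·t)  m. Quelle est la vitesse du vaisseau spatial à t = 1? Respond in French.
En partant de la position x(t) = -4·t^2 - 3, nous prenons 1 dérivée. En prenant d/dt de x(t), nous trouvons v(t) = -8·t. Nous avons la vitesse v(t) = -8·t. En substituant t = 1: v(1) = -8.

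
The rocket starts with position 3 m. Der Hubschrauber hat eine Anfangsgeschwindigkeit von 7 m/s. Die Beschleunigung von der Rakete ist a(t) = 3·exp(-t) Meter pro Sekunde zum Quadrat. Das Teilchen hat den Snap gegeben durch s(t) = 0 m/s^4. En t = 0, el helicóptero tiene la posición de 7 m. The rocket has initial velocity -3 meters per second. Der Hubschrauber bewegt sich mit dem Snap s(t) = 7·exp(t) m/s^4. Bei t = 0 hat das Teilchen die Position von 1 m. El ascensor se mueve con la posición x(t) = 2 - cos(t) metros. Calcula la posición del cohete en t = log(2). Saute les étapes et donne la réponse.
La posición en t = log(2) es x = 3/2.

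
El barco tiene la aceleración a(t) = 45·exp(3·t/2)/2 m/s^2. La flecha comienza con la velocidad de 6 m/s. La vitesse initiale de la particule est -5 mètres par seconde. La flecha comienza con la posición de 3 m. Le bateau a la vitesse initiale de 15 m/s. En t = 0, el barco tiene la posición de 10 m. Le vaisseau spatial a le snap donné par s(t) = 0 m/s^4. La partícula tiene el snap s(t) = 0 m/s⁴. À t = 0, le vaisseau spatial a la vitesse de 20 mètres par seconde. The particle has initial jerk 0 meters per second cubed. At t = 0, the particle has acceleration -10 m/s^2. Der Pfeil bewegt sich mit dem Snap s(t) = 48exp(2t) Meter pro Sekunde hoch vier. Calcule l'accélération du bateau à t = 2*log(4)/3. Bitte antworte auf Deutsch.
Wir haben die Beschleunigung a(t) = 45·exp(3·t/2)/2. Durch Einsetzen von t = 2*log(4)/3: a(2*log(4)/3) = 90.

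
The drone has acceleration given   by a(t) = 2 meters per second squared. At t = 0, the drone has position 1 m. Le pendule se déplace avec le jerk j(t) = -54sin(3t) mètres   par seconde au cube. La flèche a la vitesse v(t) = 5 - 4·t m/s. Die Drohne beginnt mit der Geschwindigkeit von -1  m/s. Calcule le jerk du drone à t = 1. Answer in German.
Um dies zu lösen, müssen wir 1 Ableitung unserer Gleichung für die Beschleunigung a(t) = 2 nehmen. Durch Ableiten von der Beschleunigung erhalten wir den Ruck: j(t) = 0. Wir haben den Ruck j(t) = 0. Durch Einsetzen von t = 1: j(1) = 0.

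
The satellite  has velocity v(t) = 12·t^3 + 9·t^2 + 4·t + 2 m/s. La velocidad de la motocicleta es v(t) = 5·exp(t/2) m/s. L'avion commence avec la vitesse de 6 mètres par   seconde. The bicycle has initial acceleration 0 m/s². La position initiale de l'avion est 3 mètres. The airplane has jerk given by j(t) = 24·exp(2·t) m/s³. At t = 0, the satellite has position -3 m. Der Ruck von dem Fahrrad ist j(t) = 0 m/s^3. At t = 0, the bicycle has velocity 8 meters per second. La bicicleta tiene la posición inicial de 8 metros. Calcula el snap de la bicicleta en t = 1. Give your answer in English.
We must differentiate our jerk equation j(t) = 0 1 time. Taking d/dt of j(t), we find s(t) = 0. From the given snap equation s(t) = 0, we substitute t = 1 to get s = 0.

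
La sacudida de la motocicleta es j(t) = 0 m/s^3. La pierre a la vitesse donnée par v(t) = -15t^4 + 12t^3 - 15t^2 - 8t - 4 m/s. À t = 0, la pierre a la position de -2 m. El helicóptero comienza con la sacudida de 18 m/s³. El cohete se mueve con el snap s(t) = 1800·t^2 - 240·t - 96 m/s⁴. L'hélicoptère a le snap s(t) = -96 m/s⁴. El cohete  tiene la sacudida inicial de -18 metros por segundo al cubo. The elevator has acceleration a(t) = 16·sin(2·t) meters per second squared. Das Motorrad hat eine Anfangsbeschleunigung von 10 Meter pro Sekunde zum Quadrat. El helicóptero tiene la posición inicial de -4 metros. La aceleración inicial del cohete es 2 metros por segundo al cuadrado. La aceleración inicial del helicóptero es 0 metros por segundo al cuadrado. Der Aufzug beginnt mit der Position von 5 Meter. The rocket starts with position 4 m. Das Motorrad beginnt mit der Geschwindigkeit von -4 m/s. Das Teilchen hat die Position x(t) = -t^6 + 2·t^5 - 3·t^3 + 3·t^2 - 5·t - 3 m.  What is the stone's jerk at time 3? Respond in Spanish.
Para resolver esto, necesitamos tomar 2 derivadas de nuestra ecuación de la velocidad v(t) = -15·t^4 + 12·t^3 - 15·t^2 - 8·t - 4. Derivando la velocidad, obtenemos la aceleración: a(t) = -60·t^3 + 36·t^2 - 30·t - 8. La derivada de la aceleración da la sacudida: j(t) = -180·t^2 + 72·t - 30. Usando j(t) = -180·t^2 + 72·t - 30 y sustituyendo t = 3, encontramos j = -1434.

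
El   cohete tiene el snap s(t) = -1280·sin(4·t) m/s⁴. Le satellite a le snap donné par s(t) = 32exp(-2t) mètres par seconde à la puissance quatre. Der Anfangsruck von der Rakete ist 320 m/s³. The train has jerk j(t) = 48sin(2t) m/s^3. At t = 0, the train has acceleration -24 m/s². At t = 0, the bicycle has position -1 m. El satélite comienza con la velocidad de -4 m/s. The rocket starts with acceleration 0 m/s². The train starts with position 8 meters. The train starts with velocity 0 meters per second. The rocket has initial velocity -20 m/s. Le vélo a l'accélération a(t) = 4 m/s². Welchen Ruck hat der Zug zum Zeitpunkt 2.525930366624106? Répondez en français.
Nous avons le jerk j(t) = 48·sin(2·t). En substituant t = 2.525930366624106: j(2.525930366624106) = -45.2606734841341.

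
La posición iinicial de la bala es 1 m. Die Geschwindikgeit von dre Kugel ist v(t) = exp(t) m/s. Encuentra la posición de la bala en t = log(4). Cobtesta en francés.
En partant de la vitesse v(t) = exp(t), nous prenons 1 intégrale. En prenant ∫v(t)dt et en appliquant x(0) = 1, nous trouvons x(t) = exp(t). Nous avons la position x(t) = exp(t). En substituant t = log(4): x(log(4)) = 4.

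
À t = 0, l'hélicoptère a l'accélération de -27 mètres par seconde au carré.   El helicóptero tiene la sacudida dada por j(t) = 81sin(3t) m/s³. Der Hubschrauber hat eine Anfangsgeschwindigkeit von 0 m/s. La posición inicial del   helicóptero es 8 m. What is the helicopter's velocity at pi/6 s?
We need to integrate our jerk equation j(t) = 81·sin(3·t) 2 times. Taking ∫j(t)dt and applying a(0) = -27, we find a(t) = -27·cos(3·t). The antiderivative of acceleration is velocity. Using v(0) = 0, we get v(t) = -9·sin(3·t). Using v(t) = -9·sin(3·t) and substituting t = pi/6, we find v = -9.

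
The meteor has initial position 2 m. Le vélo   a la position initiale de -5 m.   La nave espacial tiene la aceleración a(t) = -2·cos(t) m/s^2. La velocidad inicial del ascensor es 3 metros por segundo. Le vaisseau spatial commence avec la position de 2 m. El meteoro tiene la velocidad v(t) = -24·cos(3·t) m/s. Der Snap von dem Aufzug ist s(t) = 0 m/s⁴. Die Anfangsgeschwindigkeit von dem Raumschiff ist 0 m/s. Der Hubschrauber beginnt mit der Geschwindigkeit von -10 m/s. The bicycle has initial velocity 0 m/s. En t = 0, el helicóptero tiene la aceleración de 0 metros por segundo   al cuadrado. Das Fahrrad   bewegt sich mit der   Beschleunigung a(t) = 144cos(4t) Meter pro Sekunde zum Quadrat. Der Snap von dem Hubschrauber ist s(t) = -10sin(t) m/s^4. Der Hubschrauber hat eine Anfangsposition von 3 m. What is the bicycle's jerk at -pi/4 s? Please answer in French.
Pour résoudre ceci, nous devons prendre 1 dérivée de notre équation de l'accélération a(t) = 144·cos(4·t). La dérivée de l'accélération donne le jerk: j(t) = -576·sin(4·t). De l'équation du jerk j(t) = -576·sin(4·t), nous substituons t = -pi/4 pour obtenir j = 0.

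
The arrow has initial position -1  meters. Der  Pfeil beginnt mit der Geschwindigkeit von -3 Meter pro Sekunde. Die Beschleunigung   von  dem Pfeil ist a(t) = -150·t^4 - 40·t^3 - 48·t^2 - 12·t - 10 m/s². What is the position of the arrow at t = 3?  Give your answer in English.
We must find the integral of our acceleration equation a(t) = -150·t^4 - 40·t^3 - 48·t^2 - 12·t - 10 2 times. Taking ∫a(t)dt and applying v(0) = -3, we find v(t) = -30·t^5 - 10·t^4 - 16·t^3 - 6·t^2 - 10·t - 3. Integrating velocity and using the initial condition x(0) = -1, we get x(t) = -5·t^6 - 2·t^5 - 4·t^4 - 2·t^3 - 5·t^2 - 3·t - 1. Using x(t) = -5·t^6 - 2·t^5 - 4·t^4 - 2·t^3 - 5·t^2 - 3·t - 1 and substituting t = 3, we find x = -4564.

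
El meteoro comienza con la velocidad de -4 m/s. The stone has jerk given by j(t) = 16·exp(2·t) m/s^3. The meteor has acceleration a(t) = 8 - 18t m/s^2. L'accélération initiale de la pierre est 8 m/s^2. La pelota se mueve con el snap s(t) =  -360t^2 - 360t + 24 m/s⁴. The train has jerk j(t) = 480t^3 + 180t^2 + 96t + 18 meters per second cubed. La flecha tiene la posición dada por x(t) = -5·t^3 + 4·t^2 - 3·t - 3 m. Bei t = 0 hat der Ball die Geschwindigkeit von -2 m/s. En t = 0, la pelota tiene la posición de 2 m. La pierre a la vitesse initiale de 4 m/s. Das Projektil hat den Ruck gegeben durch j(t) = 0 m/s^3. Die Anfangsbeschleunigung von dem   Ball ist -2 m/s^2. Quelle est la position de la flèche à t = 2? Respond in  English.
Using x(t) = -5·t^3 + 4·t^2 - 3·t - 3 and substituting t = 2, we find x = -33.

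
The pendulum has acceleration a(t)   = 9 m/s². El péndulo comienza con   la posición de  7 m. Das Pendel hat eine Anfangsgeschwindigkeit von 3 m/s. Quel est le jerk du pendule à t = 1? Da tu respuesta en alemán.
Um dies zu lösen, müssen wir 1 Ableitung unserer Gleichung für die Beschleunigung a(t) = 9 nehmen. Mit d/dt von a(t) finden wir j(t) = 0. Aus der Gleichung für den Ruck j(t) = 0, setzen wir t = 1 ein und erhalten j = 0.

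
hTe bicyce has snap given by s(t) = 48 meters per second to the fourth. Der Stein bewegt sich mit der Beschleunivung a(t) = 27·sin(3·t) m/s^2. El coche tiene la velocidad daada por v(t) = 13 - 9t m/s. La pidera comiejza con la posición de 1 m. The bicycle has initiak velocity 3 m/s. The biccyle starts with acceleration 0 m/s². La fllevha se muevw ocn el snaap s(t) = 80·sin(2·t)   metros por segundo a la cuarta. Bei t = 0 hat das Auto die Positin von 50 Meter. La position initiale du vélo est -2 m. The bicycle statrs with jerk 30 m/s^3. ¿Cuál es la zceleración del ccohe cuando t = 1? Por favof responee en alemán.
Ausgehend von der Geschwindigkeit v(t) = 13 - 9·t, nehmen wir 1 Ableitung. Die Ableitung von der Geschwindigkeit ergibt die Beschleunigung: a(t) = -9. Mit a(t) = -9 und Einsetzen von t = 1, finden wir a = -9.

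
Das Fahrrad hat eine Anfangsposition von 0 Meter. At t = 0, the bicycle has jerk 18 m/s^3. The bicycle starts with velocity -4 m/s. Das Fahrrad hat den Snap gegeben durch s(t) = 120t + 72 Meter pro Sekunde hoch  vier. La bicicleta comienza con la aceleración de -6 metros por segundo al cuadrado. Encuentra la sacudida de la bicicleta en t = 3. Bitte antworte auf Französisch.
Nous devons trouver la primitive de notre équation du snap s(t) = 120·t + 72 1 fois. En intégrant le snap et en utilisant la condition initiale j(0) = 18, nous obtenons j(t) = 60·t^2 + 72·t + 18. De l'équation du jerk j(t) = 60·t^2 + 72·t + 18, nous substituons t = 3 pour obtenir j = 774.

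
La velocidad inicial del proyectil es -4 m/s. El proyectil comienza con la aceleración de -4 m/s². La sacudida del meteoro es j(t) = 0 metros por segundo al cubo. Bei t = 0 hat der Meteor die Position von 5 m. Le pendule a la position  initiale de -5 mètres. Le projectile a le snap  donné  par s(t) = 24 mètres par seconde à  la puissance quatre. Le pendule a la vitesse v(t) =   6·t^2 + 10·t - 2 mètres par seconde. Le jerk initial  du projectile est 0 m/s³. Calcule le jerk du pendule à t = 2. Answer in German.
Um dies zu lösen, müssen wir 2 Ableitungen unserer Gleichung für die Geschwindigkeit v(t) = 6·t^2 + 10·t - 2 nehmen. Durch Ableiten von der Geschwindigkeit erhalten wir die Beschleunigung: a(t) = 12·t + 10. Mit d/dt von a(t) finden wir j(t) = 12. Mit j(t) = 12 und Einsetzen von t = 2, finden wir j = 12.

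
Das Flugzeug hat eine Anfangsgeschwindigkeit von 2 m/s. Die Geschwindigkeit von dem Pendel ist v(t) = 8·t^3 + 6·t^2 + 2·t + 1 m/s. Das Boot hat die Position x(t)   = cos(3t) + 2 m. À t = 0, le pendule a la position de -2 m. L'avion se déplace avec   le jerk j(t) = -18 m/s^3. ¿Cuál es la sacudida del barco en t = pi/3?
Debemos derivar nuestra ecuación de la posición x(t) = cos(3·t) + 2 3 veces. La derivada de la posición da la velocidad: v(t) = -3·sin(3·t). Derivando la velocidad, obtenemos la aceleración: a(t) = -9·cos(3·t). Derivando la aceleración, obtenemos la sacudida: j(t) = 27·sin(3·t). De la ecuación de la sacudida j(t) = 27·sin(3·t), sustituimos t = pi/3 para obtener j = 0.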